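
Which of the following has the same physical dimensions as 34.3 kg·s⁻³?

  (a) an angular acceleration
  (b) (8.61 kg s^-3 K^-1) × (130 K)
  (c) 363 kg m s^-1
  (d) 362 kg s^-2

Reference: kg·s⁻³.
Each option:
  (a) [angular acceleration] = s⁻²
  (b) [kg·s⁻³·K⁻¹] · [K] = kg·s⁻³  ← same
  (c) kg·m·s⁻¹
  (d) kg·s⁻²
Only (b) matches kg·s⁻³.

(b)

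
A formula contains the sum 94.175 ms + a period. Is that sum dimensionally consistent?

Yes

Reduce each to base SI dimensions:
  94.175 ms:  s
  a period:  [period] = s
Both are s, so they have the same dimensions and can be added.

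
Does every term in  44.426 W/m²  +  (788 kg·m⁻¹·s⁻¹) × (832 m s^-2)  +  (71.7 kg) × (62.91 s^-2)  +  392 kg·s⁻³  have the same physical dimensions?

No

Reduce each to base SI dimensions:
  44.426 W/m²:  W·m⁻² = J·s⁻¹·m⁻² = kg·s⁻³
  (788 kg·m⁻¹·s⁻¹) × (832 m s^-2):  [kg·m⁻¹·s⁻¹] · [m·s⁻²] = kg·s⁻³
  (71.7 kg) × (62.91 s^-2):  [kg] · [s⁻²] = kg·s⁻²
  392 kg·s⁻³:  kg·s⁻³
The terms do not share a single dimension (kg·s⁻² vs kg·s⁻³).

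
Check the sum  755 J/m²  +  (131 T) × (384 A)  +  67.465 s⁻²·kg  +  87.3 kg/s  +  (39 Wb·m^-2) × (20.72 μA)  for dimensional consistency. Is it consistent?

Dimensions:
  755 J/m²:  J·m⁻² = N·m·m⁻² = kg·s⁻²
  (131 T) × (384 A):  [kg·s⁻²·A⁻¹] · [A] = kg·s⁻²
  67.465 s⁻²·kg:  kg·s⁻²
  87.3 kg/s:  kg·s⁻¹
  (39 Wb·m^-2) × (20.72 μA):  [kg·s⁻²·A⁻¹] · [A] = kg·s⁻²
The terms do not share a single dimension (kg·s⁻² vs kg·s⁻¹).

No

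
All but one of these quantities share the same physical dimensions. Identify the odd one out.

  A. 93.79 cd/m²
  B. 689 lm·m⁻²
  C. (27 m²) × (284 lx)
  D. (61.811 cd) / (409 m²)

C.

Expand each in SI base units:
  A. cd·m⁻² = m⁻²·cd
  B. lm·m⁻² = cd·m⁻² = m⁻²·cd
  C. [m²] · [m⁻²·cd] = cd
  D. [cd] / [m²] = m⁻²·cd
All reduce to m⁻²·cd except C., which is cd.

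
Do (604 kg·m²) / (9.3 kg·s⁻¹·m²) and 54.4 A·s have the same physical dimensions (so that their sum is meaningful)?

No

Expand each in SI base units:
  (604 kg·m²) / (9.3 kg·s⁻¹·m²):  [kg·m²] / [kg·m²·s⁻¹] = s
  54.4 A·s:  A·s = s·A
s ≠ s·A, so they cannot be added.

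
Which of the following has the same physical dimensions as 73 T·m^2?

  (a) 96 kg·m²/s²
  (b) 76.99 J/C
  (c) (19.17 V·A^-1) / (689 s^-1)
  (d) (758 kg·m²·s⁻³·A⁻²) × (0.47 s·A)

Reference: T·m² = Wb·m⁻²·m² = kg·m²·s⁻²·A⁻¹.
Each option:
  (a) kg·m²·s⁻²
  (b) J·C⁻¹ = N·m·(s·A)⁻¹ = kg·m²·s⁻³·A⁻¹
  (c) [kg·m²·s⁻³·A⁻²] / [s⁻¹] = kg·m²·s⁻²·A⁻²
  (d) [kg·m²·s⁻³·A⁻²] · [s·A] = kg·m²·s⁻²·A⁻¹  ← same
Only (d) matches kg·m²·s⁻²·A⁻¹.

(d)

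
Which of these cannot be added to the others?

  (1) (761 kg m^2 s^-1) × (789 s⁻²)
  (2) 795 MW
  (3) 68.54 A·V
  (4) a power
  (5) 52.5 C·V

(5)

Dimensions:
  (1) [kg·m²·s⁻¹] · [s⁻²] = kg·m²·s⁻³
  (2) W = J·s⁻¹ = kg·m²·s⁻³
  (3) V·A = J·C⁻¹·A = kg·m²·s⁻³
  (4) [power] = kg·m²·s⁻³
  (5) C·V = s·A·J·C⁻¹ = kg·m²·s⁻²
All reduce to kg·m²·s⁻³ except (5), which is kg·m²·s⁻².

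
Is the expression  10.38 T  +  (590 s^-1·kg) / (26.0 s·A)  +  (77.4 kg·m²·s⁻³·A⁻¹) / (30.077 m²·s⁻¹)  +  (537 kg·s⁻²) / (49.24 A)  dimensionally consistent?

Work out the base dimensions of each:
  10.38 T:  T = Wb·m⁻² = kg·s⁻²·A⁻¹
  (590 s^-1·kg) / (26.0 s·A):  [kg·s⁻¹] / [s·A] = kg·s⁻²·A⁻¹
  (77.4 kg·m²·s⁻³·A⁻¹) / (30.077 m²·s⁻¹):  [kg·m²·s⁻³·A⁻¹] / [m²·s⁻¹] = kg·s⁻²·A⁻¹
  (537 kg·s⁻²) / (49.24 A):  [kg·s⁻²] / [A] = kg·s⁻²·A⁻¹
Every term reduces to kg·s⁻²·A⁻¹.

Yes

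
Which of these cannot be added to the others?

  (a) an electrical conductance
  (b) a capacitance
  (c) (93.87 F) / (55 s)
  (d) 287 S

(b)

Dimensions:
  (a) [electrical conductance] = kg⁻¹·m⁻²·s³·A²
  (b) [capacitance] = kg⁻¹·m⁻²·s⁴·A²
  (c) [kg⁻¹·m⁻²·s⁴·A²] / [s] = kg⁻¹·m⁻²·s³·A²
  (d) S = Ω⁻¹ = kg⁻¹·m⁻²·s³·A²
All reduce to kg⁻¹·m⁻²·s³·A² except (b), which is kg⁻¹·m⁻²·s⁴·A².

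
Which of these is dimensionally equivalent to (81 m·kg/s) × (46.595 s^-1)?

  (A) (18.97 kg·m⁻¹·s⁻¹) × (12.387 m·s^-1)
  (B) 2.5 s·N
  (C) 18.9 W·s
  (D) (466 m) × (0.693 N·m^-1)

(D)

Reference: [kg·m·s⁻¹] · [s⁻¹] = kg·m·s⁻².
Each option:
  (A) [kg·m⁻¹·s⁻¹] · [m·s⁻¹] = kg·s⁻²
  (B) N·s = kg·m·s⁻²·s = kg·m·s⁻¹
  (C) W·s = J·s⁻¹·s = kg·m²·s⁻²
  (D) [m] · [kg·s⁻²] = kg·m·s⁻²  ← same
Only (D) matches kg·m·s⁻².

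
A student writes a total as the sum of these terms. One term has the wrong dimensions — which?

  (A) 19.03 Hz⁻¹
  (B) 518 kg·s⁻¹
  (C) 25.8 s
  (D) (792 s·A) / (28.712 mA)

(B)

Dimensions:
  (A) Hz⁻¹ = (s⁻¹)⁻¹ = s
  (B) kg·s⁻¹
  (C) s
  (D) [s·A] / [A] = s
All reduce to s except (B), which is kg·s⁻¹.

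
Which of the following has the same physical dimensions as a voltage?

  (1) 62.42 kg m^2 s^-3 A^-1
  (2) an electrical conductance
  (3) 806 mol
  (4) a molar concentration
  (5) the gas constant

(1)

Reference: [voltage] = kg·m²·s⁻³·A⁻¹.
Each option:
  (1) kg·m²·s⁻³·A⁻¹  ← same
  (2) [electrical conductance] = kg⁻¹·m⁻²·s³·A²
  (3) mol
  (4) [molar concentration] = m⁻³·mol
  (5) [gas constant] = kg·m²·s⁻²·K⁻¹·mol⁻¹
Only (1) matches kg·m²·s⁻³·A⁻¹.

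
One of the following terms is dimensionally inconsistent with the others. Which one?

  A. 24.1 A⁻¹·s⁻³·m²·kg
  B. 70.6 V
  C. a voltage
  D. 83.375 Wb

Reduce each to base SI dimensions:
  A. kg·m²·s⁻³·A⁻¹
  B. V = J·C⁻¹ = kg·m²·s⁻³·A⁻¹
  C. [voltage] = kg·m²·s⁻³·A⁻¹
  D. Wb = V·s = kg·m²·s⁻²·A⁻¹
All reduce to kg·m²·s⁻³·A⁻¹ except D., which is kg·m²·s⁻²·A⁻¹.

D.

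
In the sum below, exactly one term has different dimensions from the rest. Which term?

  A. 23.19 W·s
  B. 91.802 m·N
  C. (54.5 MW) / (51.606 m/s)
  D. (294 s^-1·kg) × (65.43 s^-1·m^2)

In SI base units:
  A. W·s = J·s⁻¹·s = kg·m²·s⁻²
  B. N·m = kg·m·s⁻²·m = kg·m²·s⁻²
  C. [kg·m²·s⁻³] / [m·s⁻¹] = kg·m·s⁻²
  D. [kg·s⁻¹] · [m²·s⁻¹] = kg·m²·s⁻²
All reduce to kg·m²·s⁻² except C., which is kg·m·s⁻².

C.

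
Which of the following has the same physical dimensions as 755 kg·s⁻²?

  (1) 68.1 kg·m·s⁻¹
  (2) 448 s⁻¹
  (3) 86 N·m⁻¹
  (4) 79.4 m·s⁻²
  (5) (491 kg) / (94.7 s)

(3)

Reference: kg·s⁻².
Each option:
  (1) kg·m·s⁻¹
  (2) s⁻¹
  (3) N·m⁻¹ = kg·m·s⁻²·m⁻¹ = kg·s⁻²  ← same
  (4) m·s⁻²
  (5) [kg] / [s] = kg·s⁻¹
Only (3) matches kg·s⁻².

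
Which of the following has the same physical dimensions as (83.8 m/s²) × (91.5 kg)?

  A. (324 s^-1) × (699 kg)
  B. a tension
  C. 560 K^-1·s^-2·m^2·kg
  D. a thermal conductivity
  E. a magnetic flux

B.

Reference: [m·s⁻²] · [kg] = kg·m·s⁻².
Each option:
  A. [s⁻¹] · [kg] = kg·s⁻¹
  B. [tension] = kg·m·s⁻²  ← same
  C. kg·m²·s⁻²·K⁻¹
  D. [thermal conductivity] = kg·m·s⁻³·K⁻¹
  E. [magnetic flux] = kg·m²·s⁻²·A⁻¹
Only B. matches kg·m·s⁻².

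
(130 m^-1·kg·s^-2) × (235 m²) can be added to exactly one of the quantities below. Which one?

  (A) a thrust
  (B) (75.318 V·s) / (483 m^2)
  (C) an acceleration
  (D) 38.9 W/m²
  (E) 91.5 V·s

Reference: [kg·m⁻¹·s⁻²] · [m²] = kg·m·s⁻².
Each option:
  (A) [thrust] = kg·m·s⁻²  ← same
  (B) [kg·m²·s⁻²·A⁻¹] / [m²] = kg·s⁻²·A⁻¹
  (C) [acceleration] = m·s⁻²
  (D) W·m⁻² = J·s⁻¹·m⁻² = kg·s⁻³
  (E) V·s = J·C⁻¹·s = kg·m²·s⁻²·A⁻¹
Only (A) matches kg·m·s⁻².

(A)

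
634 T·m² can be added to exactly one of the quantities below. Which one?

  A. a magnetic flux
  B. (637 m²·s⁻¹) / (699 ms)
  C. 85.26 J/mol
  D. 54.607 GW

A.

Reference: T·m² = Wb·m⁻²·m² = kg·m²·s⁻²·A⁻¹.
Each option:
  A. [magnetic flux] = kg·m²·s⁻²·A⁻¹  ← same
  B. [m²·s⁻¹] / [s] = m²·s⁻²
  C. J·mol⁻¹ = N·m·mol⁻¹ = kg·m²·s⁻²·mol⁻¹
  D. W = J·s⁻¹ = kg·m²·s⁻³
Only A. matches kg·m²·s⁻²·A⁻¹.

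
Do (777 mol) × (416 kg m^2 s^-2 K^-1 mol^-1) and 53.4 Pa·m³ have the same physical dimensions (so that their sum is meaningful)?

No

Work out the base dimensions of each:
  (777 mol) × (416 kg m^2 s^-2 K^-1 mol^-1):  [mol] · [kg·m²·s⁻²·K⁻¹·mol⁻¹] = kg·m²·s⁻²·K⁻¹
  53.4 Pa·m³:  Pa·m³ = N·m⁻²·m³ = kg·m²·s⁻²
kg·m²·s⁻²·K⁻¹ ≠ kg·m²·s⁻², so they cannot be added.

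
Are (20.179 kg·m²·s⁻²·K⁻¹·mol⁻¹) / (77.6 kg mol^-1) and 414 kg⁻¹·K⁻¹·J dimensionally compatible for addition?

Yes

In SI base units:
  (20.179 kg·m²·s⁻²·K⁻¹·mol⁻¹) / (77.6 kg mol^-1):  [kg·m²·s⁻²·K⁻¹·mol⁻¹] / [kg·mol⁻¹] = m²·s⁻²·K⁻¹
  414 kg⁻¹·K⁻¹·J:  J·kg⁻¹·K⁻¹ = N·m·kg⁻¹·K⁻¹ = m²·s⁻²·K⁻¹
Both are m²·s⁻²·K⁻¹, so they have the same dimensions and can be added.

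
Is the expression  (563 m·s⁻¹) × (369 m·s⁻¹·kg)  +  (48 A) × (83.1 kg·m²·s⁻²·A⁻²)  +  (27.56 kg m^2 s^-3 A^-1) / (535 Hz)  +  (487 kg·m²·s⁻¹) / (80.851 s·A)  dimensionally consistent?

No

Reduce each to base SI dimensions:
  (563 m·s⁻¹) × (369 m·s⁻¹·kg):  [m·s⁻¹] · [kg·m·s⁻¹] = kg·m²·s⁻²
  (48 A) × (83.1 kg·m²·s⁻²·A⁻²):  [A] · [kg·m²·s⁻²·A⁻²] = kg·m²·s⁻²·A⁻¹
  (27.56 kg m^2 s^-3 A^-1) / (535 Hz):  [kg·m²·s⁻³·A⁻¹] / [s⁻¹] = kg·m²·s⁻²·A⁻¹
  (487 kg·m²·s⁻¹) / (80.851 s·A):  [kg·m²·s⁻¹] / [s·A] = kg·m²·s⁻²·A⁻¹
The terms do not share a single dimension (kg·m²·s⁻² vs kg·m²·s⁻²·A⁻¹).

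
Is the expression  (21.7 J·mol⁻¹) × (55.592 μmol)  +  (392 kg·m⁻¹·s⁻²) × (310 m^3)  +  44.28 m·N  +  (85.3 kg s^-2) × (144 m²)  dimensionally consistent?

Expand each in SI base units:
  (21.7 J·mol⁻¹) × (55.592 μmol):  [kg·m²·s⁻²·mol⁻¹] · [mol] = kg·m²·s⁻²
  (392 kg·m⁻¹·s⁻²) × (310 m^3):  [kg·m⁻¹·s⁻²] · [m³] = kg·m²·s⁻²
  44.28 m·N:  N·m = kg·m·s⁻²·m = kg·m²·s⁻²
  (85.3 kg s^-2) × (144 m²):  [kg·s⁻²] · [m²] = kg·m²·s⁻²
Every term reduces to kg·m²·s⁻².

Yes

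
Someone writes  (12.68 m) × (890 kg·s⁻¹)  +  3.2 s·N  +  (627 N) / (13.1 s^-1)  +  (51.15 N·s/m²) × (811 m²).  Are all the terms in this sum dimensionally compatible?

Expand each in SI base units:
  (12.68 m) × (890 kg·s⁻¹):  [m] · [kg·s⁻¹] = kg·m·s⁻¹
  3.2 s·N:  N·s = kg·m·s⁻²·s = kg·m·s⁻¹
  (627 N) / (13.1 s^-1):  [kg·m·s⁻²] / [s⁻¹] = kg·m·s⁻¹
  (51.15 N·s/m²) × (811 m²):  [kg·m⁻¹·s⁻¹] · [m²] = kg·m·s⁻¹
Every term reduces to kg·m·s⁻¹.

Yes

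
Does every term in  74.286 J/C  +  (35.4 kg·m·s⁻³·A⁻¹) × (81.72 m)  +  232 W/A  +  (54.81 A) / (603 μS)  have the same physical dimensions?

In SI base units:
  74.286 J/C:  J·C⁻¹ = N·m·(s·A)⁻¹ = kg·m²·s⁻³·A⁻¹
  (35.4 kg·m·s⁻³·A⁻¹) × (81.72 m):  [kg·m·s⁻³·A⁻¹] · [m] = kg·m²·s⁻³·A⁻¹
  232 W/A:  W·A⁻¹ = J·s⁻¹·A⁻¹ = kg·m²·s⁻³·A⁻¹
  (54.81 A) / (603 μS):  [A] / [kg⁻¹·m⁻²·s³·A²] = kg·m²·s⁻³·A⁻¹
Every term reduces to kg·m²·s⁻³·A⁻¹.

Yes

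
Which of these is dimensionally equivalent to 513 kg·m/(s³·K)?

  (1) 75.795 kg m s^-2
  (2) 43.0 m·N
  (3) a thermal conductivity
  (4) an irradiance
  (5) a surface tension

(3)

Reference: kg·m·s⁻³·K⁻¹.
Each option:
  (1) kg·m·s⁻²
  (2) N·m = kg·m·s⁻²·m = kg·m²·s⁻²
  (3) [thermal conductivity] = kg·m·s⁻³·K⁻¹  ← same
  (4) [irradiance] = kg·s⁻³
  (5) [surface tension] = kg·s⁻²
Only (3) matches kg·m·s⁻³·K⁻¹.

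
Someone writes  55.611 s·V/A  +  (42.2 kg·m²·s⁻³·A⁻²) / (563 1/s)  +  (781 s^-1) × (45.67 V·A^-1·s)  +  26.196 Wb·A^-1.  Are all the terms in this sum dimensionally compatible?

No

In SI base units:
  55.611 s·V/A:  V·s·A⁻¹ = J·C⁻¹·s·A⁻¹ = kg·m²·s⁻²·A⁻²
  (42.2 kg·m²·s⁻³·A⁻²) / (563 1/s):  [kg·m²·s⁻³·A⁻²] / [s⁻¹] = kg·m²·s⁻²·A⁻²
  (781 s^-1) × (45.67 V·A^-1·s):  [s⁻¹] · [kg·m²·s⁻²·A⁻²] = kg·m²·s⁻³·A⁻²
  26.196 Wb·A^-1:  Wb·A⁻¹ = V·s·A⁻¹ = kg·m²·s⁻²·A⁻²
The terms do not share a single dimension (kg·m²·s⁻²·A⁻² vs kg·m²·s⁻³·A⁻²).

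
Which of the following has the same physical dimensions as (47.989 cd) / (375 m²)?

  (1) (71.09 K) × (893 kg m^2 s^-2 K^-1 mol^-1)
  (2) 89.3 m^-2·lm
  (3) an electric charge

Reference: [cd] / [m²] = m⁻²·cd.
Each option:
  (1) [K] · [kg·m²·s⁻²·K⁻¹·mol⁻¹] = kg·m²·s⁻²·mol⁻¹
  (2) lm·m⁻² = cd·m⁻² = m⁻²·cd  ← same
  (3) [electric charge] = s·A
Only (2) matches m⁻²·cd.

(2)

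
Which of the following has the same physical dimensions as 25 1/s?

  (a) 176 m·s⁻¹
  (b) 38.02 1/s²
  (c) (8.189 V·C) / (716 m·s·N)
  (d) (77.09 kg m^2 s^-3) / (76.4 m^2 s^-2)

Reference: s⁻¹.
Each option:
  (a) m·s⁻¹
  (b) s⁻²
  (c) [kg·m²·s⁻²] / [kg·m²·s⁻¹] = s⁻¹  ← same
  (d) [kg·m²·s⁻³] / [m²·s⁻²] = kg·s⁻¹
Only (c) matches s⁻¹.

(c)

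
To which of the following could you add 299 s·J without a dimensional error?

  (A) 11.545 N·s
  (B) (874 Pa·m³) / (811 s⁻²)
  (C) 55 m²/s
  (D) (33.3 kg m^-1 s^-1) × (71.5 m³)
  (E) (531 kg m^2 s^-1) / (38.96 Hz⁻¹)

Reference: J·s = N·m·s = kg·m²·s⁻¹.
Each option:
  (A) N·s = kg·m·s⁻²·s = kg·m·s⁻¹
  (B) [kg·m²·s⁻²] / [s⁻²] = kg·m²
  (C) m²·s⁻¹
  (D) [kg·m⁻¹·s⁻¹] · [m³] = kg·m²·s⁻¹  ← same
  (E) [kg·m²·s⁻¹] / [s] = kg·m²·s⁻²
Only (D) matches kg·m²·s⁻¹.

(D)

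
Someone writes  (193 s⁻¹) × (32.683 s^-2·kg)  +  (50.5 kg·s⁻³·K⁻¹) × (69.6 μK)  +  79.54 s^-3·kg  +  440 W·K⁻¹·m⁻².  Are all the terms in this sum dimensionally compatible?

No

Dimensions:
  (193 s⁻¹) × (32.683 s^-2·kg):  [s⁻¹] · [kg·s⁻²] = kg·s⁻³
  (50.5 kg·s⁻³·K⁻¹) × (69.6 μK):  [kg·s⁻³·K⁻¹] · [K] = kg·s⁻³
  79.54 s^-3·kg:  kg·s⁻³
  440 W·K⁻¹·m⁻²:  W·m⁻²·K⁻¹ = J·s⁻¹·m⁻²·K⁻¹ = kg·s⁻³·K⁻¹
The terms do not share a single dimension (kg·s⁻³ vs kg·s⁻³·K⁻¹).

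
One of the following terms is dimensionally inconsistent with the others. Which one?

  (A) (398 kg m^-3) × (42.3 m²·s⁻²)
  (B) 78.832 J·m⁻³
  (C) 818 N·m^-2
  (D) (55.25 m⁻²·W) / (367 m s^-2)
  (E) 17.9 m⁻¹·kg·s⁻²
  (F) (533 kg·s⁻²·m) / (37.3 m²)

(D)

Work out the base dimensions of each:
  (A) [kg·m⁻³] · [m²·s⁻²] = kg·m⁻¹·s⁻²
  (B) J·m⁻³ = N·m·m⁻³ = kg·m⁻¹·s⁻²
  (C) N·m⁻² = kg·m·s⁻²·m⁻² = kg·m⁻¹·s⁻²
  (D) [kg·s⁻³] / [m·s⁻²] = kg·m⁻¹·s⁻¹
  (E) kg·m⁻¹·s⁻²
  (F) [kg·m·s⁻²] / [m²] = kg·m⁻¹·s⁻²
All reduce to kg·m⁻¹·s⁻² except (D), which is kg·m⁻¹·s⁻¹.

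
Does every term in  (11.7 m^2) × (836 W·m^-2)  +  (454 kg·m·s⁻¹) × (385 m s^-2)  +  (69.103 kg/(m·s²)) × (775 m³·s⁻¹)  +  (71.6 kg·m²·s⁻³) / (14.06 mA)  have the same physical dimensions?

In SI base units:
  (11.7 m^2) × (836 W·m^-2):  [m²] · [kg·s⁻³] = kg·m²·s⁻³
  (454 kg·m·s⁻¹) × (385 m s^-2):  [kg·m·s⁻¹] · [m·s⁻²] = kg·m²·s⁻³
  (69.103 kg/(m·s²)) × (775 m³·s⁻¹):  [kg·m⁻¹·s⁻²] · [m³·s⁻¹] = kg·m²·s⁻³
  (71.6 kg·m²·s⁻³) / (14.06 mA):  [kg·m²·s⁻³] / [A] = kg·m²·s⁻³·A⁻¹
The terms do not share a single dimension (kg·m²·s⁻³ vs kg·m²·s⁻³·A⁻¹).

No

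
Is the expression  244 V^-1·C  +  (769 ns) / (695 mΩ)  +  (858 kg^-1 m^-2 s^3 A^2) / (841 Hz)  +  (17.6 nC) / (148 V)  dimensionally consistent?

Dimensions:
  244 V^-1·C:  C·V⁻¹ = s·A·(J·C⁻¹)⁻¹ = kg⁻¹·m⁻²·s⁴·A²
  (769 ns) / (695 mΩ):  [s] / [kg·m²·s⁻³·A⁻²] = kg⁻¹·m⁻²·s⁴·A²
  (858 kg^-1 m^-2 s^3 A^2) / (841 Hz):  [kg⁻¹·m⁻²·s³·A²] / [s⁻¹] = kg⁻¹·m⁻²·s⁴·A²
  (17.6 nC) / (148 V):  [s·A] / [kg·m²·s⁻³·A⁻¹] = kg⁻¹·m⁻²·s⁴·A²
Every term reduces to kg⁻¹·m⁻²·s⁴·A².

Yes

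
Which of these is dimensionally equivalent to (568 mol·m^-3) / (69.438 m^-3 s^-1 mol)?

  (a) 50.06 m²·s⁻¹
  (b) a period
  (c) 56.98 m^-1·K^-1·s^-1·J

Reference: [m⁻³·mol] / [m⁻³·s⁻¹·mol] = s.
Each option:
  (a) m²·s⁻¹
  (b) [period] = s  ← same
  (c) J·s⁻¹·m⁻¹·K⁻¹ = N·m·s⁻¹·m⁻¹·K⁻¹ = kg·m·s⁻³·K⁻¹
Only (b) matches s.

(b)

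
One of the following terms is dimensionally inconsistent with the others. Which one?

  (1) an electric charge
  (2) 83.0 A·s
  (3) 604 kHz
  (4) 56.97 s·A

Reduce each to base SI dimensions:
  (1) [electric charge] = s·A
  (2) A·s = s·A
  (3) Hz = s⁻¹
  (4) s·A
All reduce to s·A except (3), which is s⁻¹.

(3)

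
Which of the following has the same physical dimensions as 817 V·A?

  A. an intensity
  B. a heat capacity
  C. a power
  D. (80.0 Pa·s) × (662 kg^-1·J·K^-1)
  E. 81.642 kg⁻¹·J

C.

Reference: V·A = J·C⁻¹·A = kg·m²·s⁻³.
Each option:
  A. [intensity] = kg·s⁻³
  B. [heat capacity] = kg·m²·s⁻²·K⁻¹
  C. [power] = kg·m²·s⁻³  ← same
  D. [kg·m⁻¹·s⁻¹] · [m²·s⁻²·K⁻¹] = kg·m·s⁻³·K⁻¹
  E. J·kg⁻¹ = N·m·kg⁻¹ = m²·s⁻²
Only C. matches kg·m²·s⁻³.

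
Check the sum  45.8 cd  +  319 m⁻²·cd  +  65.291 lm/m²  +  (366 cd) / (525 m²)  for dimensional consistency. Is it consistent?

Expand each in SI base units:
  45.8 cd:  cd
  319 m⁻²·cd:  cd·m⁻² = m⁻²·cd
  65.291 lm/m²:  lm·m⁻² = cd·m⁻² = m⁻²·cd
  (366 cd) / (525 m²):  [cd] / [m²] = m⁻²·cd
The terms do not share a single dimension (cd vs m⁻²·cd).

No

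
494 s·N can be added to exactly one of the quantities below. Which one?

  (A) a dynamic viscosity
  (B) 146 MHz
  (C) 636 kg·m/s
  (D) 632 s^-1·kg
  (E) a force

(C)

Reference: N·s = kg·m·s⁻²·s = kg·m·s⁻¹.
Each option:
  (A) [dynamic viscosity] = kg·m⁻¹·s⁻¹
  (B) Hz = s⁻¹
  (C) kg·m·s⁻¹  ← same
  (D) kg·s⁻¹
  (E) [force] = kg·m·s⁻²
Only (C) matches kg·m·s⁻¹.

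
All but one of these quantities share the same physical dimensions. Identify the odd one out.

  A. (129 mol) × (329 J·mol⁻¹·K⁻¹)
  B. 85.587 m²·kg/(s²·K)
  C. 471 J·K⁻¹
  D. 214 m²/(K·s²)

Reduce each to base SI dimensions:
  A. [mol] · [kg·m²·s⁻²·K⁻¹·mol⁻¹] = kg·m²·s⁻²·K⁻¹
  B. kg·m²·s⁻²·K⁻¹
  C. J·K⁻¹ = N·m·K⁻¹ = kg·m²·s⁻²·K⁻¹
  D. m²·s⁻²·K⁻¹
All reduce to kg·m²·s⁻²·K⁻¹ except D., which is m²·s⁻²·K⁻¹.

D.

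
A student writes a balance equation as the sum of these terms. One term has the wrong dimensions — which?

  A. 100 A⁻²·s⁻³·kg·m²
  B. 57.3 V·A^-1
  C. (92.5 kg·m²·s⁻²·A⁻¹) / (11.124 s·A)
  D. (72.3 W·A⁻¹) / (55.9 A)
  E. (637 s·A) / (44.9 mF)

E.

Reduce each to base SI dimensions:
  A. kg·m²·s⁻³·A⁻²
  B. V·A⁻¹ = J·C⁻¹·A⁻¹ = kg·m²·s⁻³·A⁻²
  C. [kg·m²·s⁻²·A⁻¹] / [s·A] = kg·m²·s⁻³·A⁻²
  D. [kg·m²·s⁻³·A⁻¹] / [A] = kg·m²·s⁻³·A⁻²
  E. [s·A] / [kg⁻¹·m⁻²·s⁴·A²] = kg·m²·s⁻³·A⁻¹
All reduce to kg·m²·s⁻³·A⁻² except E., which is kg·m²·s⁻³·A⁻¹.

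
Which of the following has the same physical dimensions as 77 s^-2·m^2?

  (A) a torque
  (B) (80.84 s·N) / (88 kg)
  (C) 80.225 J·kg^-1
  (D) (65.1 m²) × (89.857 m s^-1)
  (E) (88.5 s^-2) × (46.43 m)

Reference: m²·s⁻².
Each option:
  (A) [torque] = kg·m²·s⁻²
  (B) [kg·m·s⁻¹] / [kg] = m·s⁻¹
  (C) J·kg⁻¹ = N·m·kg⁻¹ = m²·s⁻²  ← same
  (D) [m²] · [m·s⁻¹] = m³·s⁻¹
  (E) [s⁻²] · [m] = m·s⁻²
Only (C) matches m²·s⁻².

(C)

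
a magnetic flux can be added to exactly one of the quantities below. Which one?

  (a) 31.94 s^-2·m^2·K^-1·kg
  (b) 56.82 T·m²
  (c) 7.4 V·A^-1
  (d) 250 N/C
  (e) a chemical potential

Reference: [magnetic flux] = kg·m²·s⁻²·A⁻¹.
Each option:
  (a) kg·m²·s⁻²·K⁻¹
  (b) T·m² = Wb·m⁻²·m² = kg·m²·s⁻²·A⁻¹  ← same
  (c) V·A⁻¹ = J·C⁻¹·A⁻¹ = kg·m²·s⁻³·A⁻²
  (d) N·C⁻¹ = kg·m·s⁻²·(s·A)⁻¹ = kg·m·s⁻³·A⁻¹
  (e) [chemical potential] = kg·m²·s⁻²·mol⁻¹
Only (b) matches kg·m²·s⁻²·A⁻¹.

(b)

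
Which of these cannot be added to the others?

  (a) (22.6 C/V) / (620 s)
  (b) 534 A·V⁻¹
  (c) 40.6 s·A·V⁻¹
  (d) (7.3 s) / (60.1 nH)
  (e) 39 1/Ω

(c)

In SI base units:
  (a) [kg⁻¹·m⁻²·s⁴·A²] / [s] = kg⁻¹·m⁻²·s³·A²
  (b) A·V⁻¹ = A·(J·C⁻¹)⁻¹ = kg⁻¹·m⁻²·s³·A²
  (c) A·s·V⁻¹ = A·s·(J·C⁻¹)⁻¹ = kg⁻¹·m⁻²·s⁴·A²
  (d) [s] / [kg·m²·s⁻²·A⁻²] = kg⁻¹·m⁻²·s³·A²
  (e) Ω⁻¹ = (V·A⁻¹)⁻¹ = kg⁻¹·m⁻²·s³·A²
All reduce to kg⁻¹·m⁻²·s³·A² except (c), which is kg⁻¹·m⁻²·s⁴·A².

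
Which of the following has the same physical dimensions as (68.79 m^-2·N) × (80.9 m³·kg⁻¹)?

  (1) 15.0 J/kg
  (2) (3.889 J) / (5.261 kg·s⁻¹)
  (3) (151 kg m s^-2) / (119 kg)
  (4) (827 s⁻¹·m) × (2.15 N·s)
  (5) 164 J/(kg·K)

(1)

Reference: [kg·m⁻¹·s⁻²] · [kg⁻¹·m³] = m²·s⁻².
Each option:
  (1) J·kg⁻¹ = N·m·kg⁻¹ = m²·s⁻²  ← same
  (2) [kg·m²·s⁻²] / [kg·s⁻¹] = m²·s⁻¹
  (3) [kg·m·s⁻²] / [kg] = m·s⁻²
  (4) [m·s⁻¹] · [kg·m·s⁻¹] = kg·m²·s⁻²
  (5) J·kg⁻¹·K⁻¹ = N·m·kg⁻¹·K⁻¹ = m²·s⁻²·K⁻¹
Only (1) matches m²·s⁻².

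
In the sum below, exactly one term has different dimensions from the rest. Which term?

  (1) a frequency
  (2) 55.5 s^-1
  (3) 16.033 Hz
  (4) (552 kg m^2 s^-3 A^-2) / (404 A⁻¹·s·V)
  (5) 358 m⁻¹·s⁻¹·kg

(5)

Reduce each to base SI dimensions:
  (1) [frequency] = s⁻¹
  (2) s⁻¹
  (3) Hz = s⁻¹
  (4) [kg·m²·s⁻³·A⁻²] / [kg·m²·s⁻²·A⁻²] = s⁻¹
  (5) kg·m⁻¹·s⁻¹
All reduce to s⁻¹ except (5), which is kg·m⁻¹·s⁻¹.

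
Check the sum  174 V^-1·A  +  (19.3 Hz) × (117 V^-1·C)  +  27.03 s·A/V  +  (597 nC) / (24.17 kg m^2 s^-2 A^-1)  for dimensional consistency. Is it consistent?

No

Reduce each to base SI dimensions:
  174 V^-1·A:  A·V⁻¹ = A·(J·C⁻¹)⁻¹ = kg⁻¹·m⁻²·s³·A²
  (19.3 Hz) × (117 V^-1·C):  [s⁻¹] · [kg⁻¹·m⁻²·s⁴·A²] = kg⁻¹·m⁻²·s³·A²
  27.03 s·A/V:  A·s·V⁻¹ = A·s·(J·C⁻¹)⁻¹ = kg⁻¹·m⁻²·s⁴·A²
  (597 nC) / (24.17 kg m^2 s^-2 A^-1):  [s·A] / [kg·m²·s⁻²·A⁻¹] = kg⁻¹·m⁻²·s³·A²
The terms do not share a single dimension (kg⁻¹·m⁻²·s³·A² vs kg⁻¹·m⁻²·s⁴·A²).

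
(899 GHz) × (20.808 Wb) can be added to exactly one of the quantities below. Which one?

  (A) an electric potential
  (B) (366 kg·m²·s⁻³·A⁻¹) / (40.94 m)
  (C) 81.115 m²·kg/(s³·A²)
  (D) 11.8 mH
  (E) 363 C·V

(A)

Reference: [s⁻¹] · [kg·m²·s⁻²·A⁻¹] = kg·m²·s⁻³·A⁻¹.
Each option:
  (A) [electric potential] = kg·m²·s⁻³·A⁻¹  ← same
  (B) [kg·m²·s⁻³·A⁻¹] / [m] = kg·m·s⁻³·A⁻¹
  (C) kg·m²·s⁻³·A⁻²
  (D) H = V·s·A⁻¹ = kg·m²·s⁻²·A⁻²
  (E) C·V = s·A·J·C⁻¹ = kg·m²·s⁻²
Only (A) matches kg·m²·s⁻³·A⁻¹.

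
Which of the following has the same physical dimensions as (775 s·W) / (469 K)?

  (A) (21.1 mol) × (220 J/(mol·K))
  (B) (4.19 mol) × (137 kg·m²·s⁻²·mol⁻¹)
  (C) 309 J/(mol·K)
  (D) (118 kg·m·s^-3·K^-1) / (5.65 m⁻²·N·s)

(A)

Reference: [kg·m²·s⁻²] / [K] = kg·m²·s⁻²·K⁻¹.
Each option:
  (A) [mol] · [kg·m²·s⁻²·K⁻¹·mol⁻¹] = kg·m²·s⁻²·K⁻¹  ← same
  (B) [mol] · [kg·m²·s⁻²·mol⁻¹] = kg·m²·s⁻²
  (C) J·mol⁻¹·K⁻¹ = N·m·mol⁻¹·K⁻¹ = kg·m²·s⁻²·K⁻¹·mol⁻¹
  (D) [kg·m·s⁻³·K⁻¹] / [kg·m⁻¹·s⁻¹] = m²·s⁻²·K⁻¹
Only (A) matches kg·m²·s⁻²·K⁻¹.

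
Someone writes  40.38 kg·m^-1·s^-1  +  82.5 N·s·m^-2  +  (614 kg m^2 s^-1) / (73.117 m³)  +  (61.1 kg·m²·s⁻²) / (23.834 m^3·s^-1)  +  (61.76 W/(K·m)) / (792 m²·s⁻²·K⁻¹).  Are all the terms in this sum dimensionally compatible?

Yes

In SI base units:
  40.38 kg·m^-1·s^-1:  kg·m⁻¹·s⁻¹
  82.5 N·s·m^-2:  N·s·m⁻² = kg·m·s⁻²·s·m⁻² = kg·m⁻¹·s⁻¹
  (614 kg m^2 s^-1) / (73.117 m³):  [kg·m²·s⁻¹] / [m³] = kg·m⁻¹·s⁻¹
  (61.1 kg·m²·s⁻²) / (23.834 m^3·s^-1):  [kg·m²·s⁻²] / [m³·s⁻¹] = kg·m⁻¹·s⁻¹
  (61.76 W/(K·m)) / (792 m²·s⁻²·K⁻¹):  [kg·m·s⁻³·K⁻¹] / [m²·s⁻²·K⁻¹] = kg·m⁻¹·s⁻¹
Every term reduces to kg·m⁻¹·s⁻¹.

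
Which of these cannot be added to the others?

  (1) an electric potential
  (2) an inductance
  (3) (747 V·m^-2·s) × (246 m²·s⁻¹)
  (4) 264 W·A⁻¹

(2)

Expand each in SI base units:
  (1) [electric potential] = kg·m²·s⁻³·A⁻¹
  (2) [inductance] = kg·m²·s⁻²·A⁻²
  (3) [kg·s⁻²·A⁻¹] · [m²·s⁻¹] = kg·m²·s⁻³·A⁻¹
  (4) W·A⁻¹ = J·s⁻¹·A⁻¹ = kg·m²·s⁻³·A⁻¹
All reduce to kg·m²·s⁻³·A⁻¹ except (2), which is kg·m²·s⁻²·A⁻².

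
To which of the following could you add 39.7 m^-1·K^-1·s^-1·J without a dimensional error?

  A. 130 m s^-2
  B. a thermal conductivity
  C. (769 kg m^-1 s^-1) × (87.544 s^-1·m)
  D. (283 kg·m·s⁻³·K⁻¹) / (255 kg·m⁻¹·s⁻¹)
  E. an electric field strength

B.

Reference: J·s⁻¹·m⁻¹·K⁻¹ = N·m·s⁻¹·m⁻¹·K⁻¹ = kg·m·s⁻³·K⁻¹.
Each option:
  A. m·s⁻²
  B. [thermal conductivity] = kg·m·s⁻³·K⁻¹  ← same
  C. [kg·m⁻¹·s⁻¹] · [m·s⁻¹] = kg·s⁻²
  D. [kg·m·s⁻³·K⁻¹] / [kg·m⁻¹·s⁻¹] = m²·s⁻²·K⁻¹
  E. [electric field strength] = kg·m·s⁻³·A⁻¹
Only B. matches kg·m·s⁻³·K⁻¹.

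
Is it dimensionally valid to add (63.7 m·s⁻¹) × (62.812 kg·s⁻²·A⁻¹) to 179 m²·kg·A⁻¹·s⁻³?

Reduce each to base SI dimensions:
  (63.7 m·s⁻¹) × (62.812 kg·s⁻²·A⁻¹):  [m·s⁻¹] · [kg·s⁻²·A⁻¹] = kg·m·s⁻³·A⁻¹
  179 m²·kg·A⁻¹·s⁻³:  kg·m²·s⁻³·A⁻¹
kg·m·s⁻³·A⁻¹ ≠ kg·m²·s⁻³·A⁻¹, so they cannot be added.

No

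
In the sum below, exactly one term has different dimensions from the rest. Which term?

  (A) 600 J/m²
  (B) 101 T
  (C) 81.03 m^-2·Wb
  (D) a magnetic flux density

Dimensions:
  (A) J·m⁻² = N·m·m⁻² = kg·s⁻²
  (B) T = Wb·m⁻² = kg·s⁻²·A⁻¹
  (C) Wb·m⁻² = V·s·m⁻² = kg·s⁻²·A⁻¹
  (D) [magnetic flux density] = kg·s⁻²·A⁻¹
All reduce to kg·s⁻²·A⁻¹ except (A), which is kg·s⁻².

(A)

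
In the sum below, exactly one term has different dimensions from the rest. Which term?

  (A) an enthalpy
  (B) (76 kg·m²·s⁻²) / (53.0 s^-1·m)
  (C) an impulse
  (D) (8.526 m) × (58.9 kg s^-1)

(A)

Dimensions:
  (A) [enthalpy] = kg·m²·s⁻²
  (B) [kg·m²·s⁻²] / [m·s⁻¹] = kg·m·s⁻¹
  (C) [impulse] = kg·m·s⁻¹
  (D) [m] · [kg·s⁻¹] = kg·m·s⁻¹
All reduce to kg·m·s⁻¹ except (A), which is kg·m²·s⁻².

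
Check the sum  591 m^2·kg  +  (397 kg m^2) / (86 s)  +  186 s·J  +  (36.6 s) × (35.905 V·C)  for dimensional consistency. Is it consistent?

Expand each in SI base units:
  591 m^2·kg:  kg·m²
  (397 kg m^2) / (86 s):  [kg·m²] / [s] = kg·m²·s⁻¹
  186 s·J:  J·s = N·m·s = kg·m²·s⁻¹
  (36.6 s) × (35.905 V·C):  [s] · [kg·m²·s⁻²] = kg·m²·s⁻¹
The terms do not share a single dimension (kg·m² vs kg·m²·s⁻¹).

No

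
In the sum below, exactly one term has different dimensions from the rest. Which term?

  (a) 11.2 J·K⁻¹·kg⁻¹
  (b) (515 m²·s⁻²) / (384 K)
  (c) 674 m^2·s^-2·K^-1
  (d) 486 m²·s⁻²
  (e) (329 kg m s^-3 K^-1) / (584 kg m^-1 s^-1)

(d)

Dimensions:
  (a) J·kg⁻¹·K⁻¹ = N·m·kg⁻¹·K⁻¹ = m²·s⁻²·K⁻¹
  (b) [m²·s⁻²] / [K] = m²·s⁻²·K⁻¹
  (c) m²·s⁻²·K⁻¹
  (d) m²·s⁻²
  (e) [kg·m·s⁻³·K⁻¹] / [kg·m⁻¹·s⁻¹] = m²·s⁻²·K⁻¹
All reduce to m²·s⁻²·K⁻¹ except (d), which is m²·s⁻².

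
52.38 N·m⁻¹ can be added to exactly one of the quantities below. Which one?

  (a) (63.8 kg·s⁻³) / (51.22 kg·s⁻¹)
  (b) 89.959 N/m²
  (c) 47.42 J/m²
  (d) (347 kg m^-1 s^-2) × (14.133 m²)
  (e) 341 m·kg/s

(c)

Reference: N·m⁻¹ = kg·m·s⁻²·m⁻¹ = kg·s⁻².
Each option:
  (a) [kg·s⁻³] / [kg·s⁻¹] = s⁻²
  (b) N·m⁻² = kg·m·s⁻²·m⁻² = kg·m⁻¹·s⁻²
  (c) J·m⁻² = N·m·m⁻² = kg·s⁻²  ← same
  (d) [kg·m⁻¹·s⁻²] · [m²] = kg·m·s⁻²
  (e) kg·m·s⁻¹
Only (c) matches kg·s⁻².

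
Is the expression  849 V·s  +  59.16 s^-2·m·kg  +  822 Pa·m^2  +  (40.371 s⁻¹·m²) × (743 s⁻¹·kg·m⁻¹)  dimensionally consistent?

Reduce each to base SI dimensions:
  849 V·s:  V·s = J·C⁻¹·s = kg·m²·s⁻²·A⁻¹
  59.16 s^-2·m·kg:  kg·m·s⁻²
  822 Pa·m^2:  Pa·m² = N·m⁻²·m² = kg·m·s⁻²
  (40.371 s⁻¹·m²) × (743 s⁻¹·kg·m⁻¹):  [m²·s⁻¹] · [kg·m⁻¹·s⁻¹] = kg·m·s⁻²
The terms do not share a single dimension (kg·m²·s⁻²·A⁻¹ vs kg·m·s⁻²).

No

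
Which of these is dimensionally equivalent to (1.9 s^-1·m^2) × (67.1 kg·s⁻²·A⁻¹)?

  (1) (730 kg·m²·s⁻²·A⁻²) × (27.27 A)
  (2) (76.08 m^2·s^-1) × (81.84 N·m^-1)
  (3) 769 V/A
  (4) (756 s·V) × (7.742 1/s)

(4)

Reference: [m²·s⁻¹] · [kg·s⁻²·A⁻¹] = kg·m²·s⁻³·A⁻¹.
Each option:
  (1) [kg·m²·s⁻²·A⁻²] · [A] = kg·m²·s⁻²·A⁻¹
  (2) [m²·s⁻¹] · [kg·s⁻²] = kg·m²·s⁻³
  (3) V·A⁻¹ = J·C⁻¹·A⁻¹ = kg·m²·s⁻³·A⁻²
  (4) [kg·m²·s⁻²·A⁻¹] · [s⁻¹] = kg·m²·s⁻³·A⁻¹  ← same
Only (4) matches kg·m²·s⁻³·A⁻¹.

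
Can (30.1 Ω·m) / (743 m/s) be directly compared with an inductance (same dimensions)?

Work out the base dimensions of each:
  (30.1 Ω·m) / (743 m/s):  [kg·m³·s⁻³·A⁻²] / [m·s⁻¹] = kg·m²·s⁻²·A⁻²
  an inductance:  [inductance] = kg·m²·s⁻²·A⁻²
Both are kg·m²·s⁻²·A⁻², so they have the same dimensions and can be added.

Yes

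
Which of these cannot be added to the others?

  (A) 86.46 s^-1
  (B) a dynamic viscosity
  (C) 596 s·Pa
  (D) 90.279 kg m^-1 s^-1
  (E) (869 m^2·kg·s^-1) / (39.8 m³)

Work out the base dimensions of each:
  (A) s⁻¹
  (B) [dynamic viscosity] = kg·m⁻¹·s⁻¹
  (C) Pa·s = N·m⁻²·s = kg·m⁻¹·s⁻¹
  (D) kg·m⁻¹·s⁻¹
  (E) [kg·m²·s⁻¹] / [m³] = kg·m⁻¹·s⁻¹
All reduce to kg·m⁻¹·s⁻¹ except (A), which is s⁻¹.

(A)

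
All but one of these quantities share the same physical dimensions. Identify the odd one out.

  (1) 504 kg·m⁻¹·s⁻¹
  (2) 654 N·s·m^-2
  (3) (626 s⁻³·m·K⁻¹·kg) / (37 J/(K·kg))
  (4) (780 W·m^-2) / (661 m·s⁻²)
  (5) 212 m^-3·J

(5)

Work out the base dimensions of each:
  (1) kg·m⁻¹·s⁻¹
  (2) N·s·m⁻² = kg·m·s⁻²·s·m⁻² = kg·m⁻¹·s⁻¹
  (3) [kg·m·s⁻³·K⁻¹] / [m²·s⁻²·K⁻¹] = kg·m⁻¹·s⁻¹
  (4) [kg·s⁻³] / [m·s⁻²] = kg·m⁻¹·s⁻¹
  (5) J·m⁻³ = N·m·m⁻³ = kg·m⁻¹·s⁻²
All reduce to kg·m⁻¹·s⁻¹ except (5), which is kg·m⁻¹·s⁻².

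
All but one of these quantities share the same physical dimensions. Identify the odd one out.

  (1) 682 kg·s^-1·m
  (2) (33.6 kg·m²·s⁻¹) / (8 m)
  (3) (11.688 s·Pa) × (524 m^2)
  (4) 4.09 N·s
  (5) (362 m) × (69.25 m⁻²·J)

Dimensions:
  (1) kg·m·s⁻¹
  (2) [kg·m²·s⁻¹] / [m] = kg·m·s⁻¹
  (3) [kg·m⁻¹·s⁻¹] · [m²] = kg·m·s⁻¹
  (4) N·s = kg·m·s⁻²·s = kg·m·s⁻¹
  (5) [m] · [kg·s⁻²] = kg·m·s⁻²
All reduce to kg·m·s⁻¹ except (5), which is kg·m·s⁻².

(5)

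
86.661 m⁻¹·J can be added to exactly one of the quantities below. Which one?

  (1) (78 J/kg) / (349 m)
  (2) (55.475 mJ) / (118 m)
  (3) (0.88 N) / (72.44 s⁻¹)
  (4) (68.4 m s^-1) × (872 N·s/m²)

Reference: J·m⁻¹ = N·m·m⁻¹ = kg·m·s⁻².
Each option:
  (1) [m²·s⁻²] / [m] = m·s⁻²
  (2) [kg·m²·s⁻²] / [m] = kg·m·s⁻²  ← same
  (3) [kg·m·s⁻²] / [s⁻¹] = kg·m·s⁻¹
  (4) [m·s⁻¹] · [kg·m⁻¹·s⁻¹] = kg·s⁻²
Only (2) matches kg·m·s⁻².

(2)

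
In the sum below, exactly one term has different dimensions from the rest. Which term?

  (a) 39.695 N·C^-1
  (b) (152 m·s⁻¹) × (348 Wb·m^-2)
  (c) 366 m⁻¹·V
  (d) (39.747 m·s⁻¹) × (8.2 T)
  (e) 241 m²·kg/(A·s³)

Dimensions:
  (a) N·C⁻¹ = kg·m·s⁻²·(s·A)⁻¹ = kg·m·s⁻³·A⁻¹
  (b) [m·s⁻¹] · [kg·s⁻²·A⁻¹] = kg·m·s⁻³·A⁻¹
  (c) V·m⁻¹ = J·C⁻¹·m⁻¹ = kg·m·s⁻³·A⁻¹
  (d) [m·s⁻¹] · [kg·s⁻²·A⁻¹] = kg·m·s⁻³·A⁻¹
  (e) kg·m²·s⁻³·A⁻¹
All reduce to kg·m·s⁻³·A⁻¹ except (e), which is kg·m²·s⁻³·A⁻¹.

(e)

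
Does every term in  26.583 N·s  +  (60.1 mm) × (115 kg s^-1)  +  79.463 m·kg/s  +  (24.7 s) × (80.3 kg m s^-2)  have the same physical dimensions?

In SI base units:
  26.583 N·s:  N·s = kg·m·s⁻²·s = kg·m·s⁻¹
  (60.1 mm) × (115 kg s^-1):  [m] · [kg·s⁻¹] = kg·m·s⁻¹
  79.463 m·kg/s:  kg·m·s⁻¹
  (24.7 s) × (80.3 kg m s^-2):  [s] · [kg·m·s⁻²] = kg·m·s⁻¹
Every term reduces to kg·m·s⁻¹.

Yes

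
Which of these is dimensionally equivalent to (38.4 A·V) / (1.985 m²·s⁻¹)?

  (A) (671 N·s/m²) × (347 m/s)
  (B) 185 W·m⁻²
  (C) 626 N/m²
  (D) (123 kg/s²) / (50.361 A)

(A)

Reference: [kg·m²·s⁻³] / [m²·s⁻¹] = kg·s⁻².
Each option:
  (A) [kg·m⁻¹·s⁻¹] · [m·s⁻¹] = kg·s⁻²  ← same
  (B) W·m⁻² = J·s⁻¹·m⁻² = kg·s⁻³
  (C) N·m⁻² = kg·m·s⁻²·m⁻² = kg·m⁻¹·s⁻²
  (D) [kg·s⁻²] / [A] = kg·s⁻²·A⁻¹
Only (A) matches kg·s⁻².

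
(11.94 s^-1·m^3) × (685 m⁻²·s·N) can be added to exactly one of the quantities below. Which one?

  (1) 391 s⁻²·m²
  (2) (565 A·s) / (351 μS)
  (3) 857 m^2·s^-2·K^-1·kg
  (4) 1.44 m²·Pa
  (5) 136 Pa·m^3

(5)

Reference: [m³·s⁻¹] · [kg·m⁻¹·s⁻¹] = kg·m²·s⁻².
Each option:
  (1) m²·s⁻²
  (2) [s·A] / [kg⁻¹·m⁻²·s³·A²] = kg·m²·s⁻²·A⁻¹
  (3) kg·m²·s⁻²·K⁻¹
  (4) Pa·m² = N·m⁻²·m² = kg·m·s⁻²
  (5) Pa·m³ = N·m⁻²·m³ = kg·m²·s⁻²  ← same
Only (5) matches kg·m²·s⁻².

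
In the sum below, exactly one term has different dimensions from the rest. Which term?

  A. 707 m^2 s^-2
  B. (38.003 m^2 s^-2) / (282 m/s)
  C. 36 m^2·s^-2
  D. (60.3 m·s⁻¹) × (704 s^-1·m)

Expand each in SI base units:
  A. m²·s⁻²
  B. [m²·s⁻²] / [m·s⁻¹] = m·s⁻¹
  C. m²·s⁻²
  D. [m·s⁻¹] · [m·s⁻¹] = m²·s⁻²
All reduce to m²·s⁻² except B., which is m·s⁻¹.

B.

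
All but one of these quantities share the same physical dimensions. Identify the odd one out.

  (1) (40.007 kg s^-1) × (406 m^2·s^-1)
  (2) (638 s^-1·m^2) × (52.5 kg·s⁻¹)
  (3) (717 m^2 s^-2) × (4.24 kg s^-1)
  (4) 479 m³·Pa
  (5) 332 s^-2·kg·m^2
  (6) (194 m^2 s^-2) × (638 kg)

(3)

In SI base units:
  (1) [kg·s⁻¹] · [m²·s⁻¹] = kg·m²·s⁻²
  (2) [m²·s⁻¹] · [kg·s⁻¹] = kg·m²·s⁻²
  (3) [m²·s⁻²] · [kg·s⁻¹] = kg·m²·s⁻³
  (4) Pa·m³ = N·m⁻²·m³ = kg·m²·s⁻²
  (5) kg·m²·s⁻²
  (6) [m²·s⁻²] · [kg] = kg·m²·s⁻²
All reduce to kg·m²·s⁻² except (3), which is kg·m²·s⁻³.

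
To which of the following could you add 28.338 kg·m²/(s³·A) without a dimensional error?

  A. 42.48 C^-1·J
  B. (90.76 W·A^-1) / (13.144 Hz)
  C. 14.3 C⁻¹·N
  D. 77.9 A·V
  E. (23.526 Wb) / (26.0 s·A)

A.

Reference: kg·m²·s⁻³·A⁻¹.
Each option:
  A. J·C⁻¹ = N·m·(s·A)⁻¹ = kg·m²·s⁻³·A⁻¹  ← same
  B. [kg·m²·s⁻³·A⁻¹] / [s⁻¹] = kg·m²·s⁻²·A⁻¹
  C. N·C⁻¹ = kg·m·s⁻²·(s·A)⁻¹ = kg·m·s⁻³·A⁻¹
  D. V·A = J·C⁻¹·A = kg·m²·s⁻³
  E. [kg·m²·s⁻²·A⁻¹] / [s·A] = kg·m²·s⁻³·A⁻²
Only A. matches kg·m²·s⁻³·A⁻¹.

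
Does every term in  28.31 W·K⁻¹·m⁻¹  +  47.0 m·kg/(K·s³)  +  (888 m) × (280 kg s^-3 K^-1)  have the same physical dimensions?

Work out the base dimensions of each:
  28.31 W·K⁻¹·m⁻¹:  W·m⁻¹·K⁻¹ = J·s⁻¹·m⁻¹·K⁻¹ = kg·m·s⁻³·K⁻¹
  47.0 m·kg/(K·s³):  kg·m·s⁻³·K⁻¹
  (888 m) × (280 kg s^-3 K^-1):  [m] · [kg·s⁻³·K⁻¹] = kg·m·s⁻³·K⁻¹
Every term reduces to kg·m·s⁻³·K⁻¹.

Yes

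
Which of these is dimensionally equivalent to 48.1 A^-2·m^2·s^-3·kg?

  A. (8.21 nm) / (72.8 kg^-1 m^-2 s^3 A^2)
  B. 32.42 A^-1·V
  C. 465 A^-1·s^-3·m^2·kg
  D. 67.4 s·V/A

B.

Reference: kg·m²·s⁻³·A⁻².
Each option:
  A. [m] / [kg⁻¹·m⁻²·s³·A²] = kg·m³·s⁻³·A⁻²
  B. V·A⁻¹ = J·C⁻¹·A⁻¹ = kg·m²·s⁻³·A⁻²  ← same
  C. kg·m²·s⁻³·A⁻¹
  D. V·s·A⁻¹ = J·C⁻¹·s·A⁻¹ = kg·m²·s⁻²·A⁻²
Only B. matches kg·m²·s⁻³·A⁻².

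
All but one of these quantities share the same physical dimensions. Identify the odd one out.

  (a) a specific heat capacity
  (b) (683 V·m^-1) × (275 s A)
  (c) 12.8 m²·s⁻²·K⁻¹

(b)

Reduce each to base SI dimensions:
  (a) [specific heat capacity] = m²·s⁻²·K⁻¹
  (b) [kg·m·s⁻³·A⁻¹] · [s·A] = kg·m·s⁻²
  (c) m²·s⁻²·K⁻¹
All reduce to m²·s⁻²·K⁻¹ except (b), which is kg·m·s⁻².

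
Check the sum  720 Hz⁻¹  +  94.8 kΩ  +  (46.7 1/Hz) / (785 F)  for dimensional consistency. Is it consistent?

No

Reduce each to base SI dimensions:
  720 Hz⁻¹:  Hz⁻¹ = (s⁻¹)⁻¹ = s
  94.8 kΩ:  Ω = V·A⁻¹ = kg·m²·s⁻³·A⁻²
  (46.7 1/Hz) / (785 F):  [s] / [kg⁻¹·m⁻²·s⁴·A²] = kg·m²·s⁻³·A⁻²
The terms do not share a single dimension (kg·m²·s⁻³·A⁻² vs s).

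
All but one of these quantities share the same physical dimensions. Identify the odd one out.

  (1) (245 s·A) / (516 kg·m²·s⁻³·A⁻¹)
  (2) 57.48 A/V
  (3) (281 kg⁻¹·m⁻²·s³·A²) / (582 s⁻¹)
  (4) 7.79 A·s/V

(2)

Dimensions:
  (1) [s·A] / [kg·m²·s⁻³·A⁻¹] = kg⁻¹·m⁻²·s⁴·A²
  (2) A·V⁻¹ = A·(J·C⁻¹)⁻¹ = kg⁻¹·m⁻²·s³·A²
  (3) [kg⁻¹·m⁻²·s³·A²] / [s⁻¹] = kg⁻¹·m⁻²·s⁴·A²
  (4) A·s·V⁻¹ = A·s·(J·C⁻¹)⁻¹ = kg⁻¹·m⁻²·s⁴·A²
All reduce to kg⁻¹·m⁻²·s⁴·A² except (2), which is kg⁻¹·m⁻²·s³·A².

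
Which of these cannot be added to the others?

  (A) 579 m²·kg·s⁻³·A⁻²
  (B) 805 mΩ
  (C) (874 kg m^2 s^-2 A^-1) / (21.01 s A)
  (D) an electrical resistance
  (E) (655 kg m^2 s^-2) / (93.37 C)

(E)

Work out the base dimensions of each:
  (A) kg·m²·s⁻³·A⁻²
  (B) Ω = V·A⁻¹ = kg·m²·s⁻³·A⁻²
  (C) [kg·m²·s⁻²·A⁻¹] / [s·A] = kg·m²·s⁻³·A⁻²
  (D) [electrical resistance] = kg·m²·s⁻³·A⁻²
  (E) [kg·m²·s⁻²] / [s·A] = kg·m²·s⁻³·A⁻¹
All reduce to kg·m²·s⁻³·A⁻² except (E), which is kg·m²·s⁻³·A⁻¹.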